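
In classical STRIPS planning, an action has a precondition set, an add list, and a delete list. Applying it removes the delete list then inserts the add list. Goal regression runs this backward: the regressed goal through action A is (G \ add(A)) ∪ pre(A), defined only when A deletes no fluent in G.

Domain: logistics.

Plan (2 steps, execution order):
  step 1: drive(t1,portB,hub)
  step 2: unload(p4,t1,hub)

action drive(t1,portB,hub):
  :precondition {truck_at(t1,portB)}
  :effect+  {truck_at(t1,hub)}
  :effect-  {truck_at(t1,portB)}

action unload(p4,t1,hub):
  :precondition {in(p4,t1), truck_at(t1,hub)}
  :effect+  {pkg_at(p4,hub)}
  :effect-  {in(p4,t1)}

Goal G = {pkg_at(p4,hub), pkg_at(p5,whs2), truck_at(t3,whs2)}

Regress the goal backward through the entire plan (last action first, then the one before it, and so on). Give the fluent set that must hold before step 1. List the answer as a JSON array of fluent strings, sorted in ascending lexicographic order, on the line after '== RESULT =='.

Work backward from the goal:
  through step 2 (unload(p4,t1,hub)): drop {pkg_at(p4,hub)}, keep {pkg_at(p5,whs2), truck_at(t3,whs2)}, require {in(p4,t1), truck_at(t1,hub)}
    → {in(p4,t1), pkg_at(p5,whs2), truck_at(t1,hub), truck_at(t3,whs2)}
  through step 1 (drive(t1,portB,hub)): drop {truck_at(t1,hub)}, keep {in(p4,t1), pkg_at(p5,whs2), truck_at(t3,whs2)}, require {truck_at(t1,portB)}
    → {in(p4,t1), pkg_at(p5,whs2), truck_at(t1,portB), truck_at(t3,whs2)}

== RESULT ==
["in(p4,t1)", "pkg_at(p5,whs2)", "truck_at(t1,portB)", "truck_at(t3,whs2)"]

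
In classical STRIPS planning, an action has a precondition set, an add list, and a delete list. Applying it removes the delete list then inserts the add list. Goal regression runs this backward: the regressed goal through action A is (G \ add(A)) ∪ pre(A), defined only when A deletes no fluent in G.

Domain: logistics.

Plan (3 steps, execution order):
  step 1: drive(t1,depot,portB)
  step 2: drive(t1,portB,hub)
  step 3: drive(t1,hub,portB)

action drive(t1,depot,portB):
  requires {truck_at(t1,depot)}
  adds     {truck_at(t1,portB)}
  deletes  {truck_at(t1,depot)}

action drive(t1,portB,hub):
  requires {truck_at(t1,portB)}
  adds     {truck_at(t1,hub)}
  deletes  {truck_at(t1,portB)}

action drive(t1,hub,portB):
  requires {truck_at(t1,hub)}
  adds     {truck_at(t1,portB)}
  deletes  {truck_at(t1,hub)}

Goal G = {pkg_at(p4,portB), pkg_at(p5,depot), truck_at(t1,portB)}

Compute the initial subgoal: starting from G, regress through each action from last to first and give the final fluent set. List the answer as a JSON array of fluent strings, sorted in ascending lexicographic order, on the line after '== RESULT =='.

Regress step by step:
  through step 3 (drive(t1,hub,portB)): drop {truck_at(t1,portB)}, keep {pkg_at(p4,portB), pkg_at(p5,depot)}, require {truck_at(t1,hub)}
    → {pkg_at(p4,portB), pkg_at(p5,depot), truck_at(t1,hub)}
  through step 2 (drive(t1,portB,hub)): drop {truck_at(t1,hub)}, keep {pkg_at(p4,portB), pkg_at(p5,depot)}, require {truck_at(t1,portB)}
    → {pkg_at(p4,portB), pkg_at(p5,depot), truck_at(t1,portB)}
  through step 1 (drive(t1,depot,portB)): drop {truck_at(t1,portB)}, keep {pkg_at(p4,portB), pkg_at(p5,depot)}, require {truck_at(t1,depot)}
    → {pkg_at(p4,portB), pkg_at(p5,depot), truck_at(t1,depot)}

== RESULT ==
["pkg_at(p4,portB)", "pkg_at(p5,depot)", "truck_at(t1,depot)"]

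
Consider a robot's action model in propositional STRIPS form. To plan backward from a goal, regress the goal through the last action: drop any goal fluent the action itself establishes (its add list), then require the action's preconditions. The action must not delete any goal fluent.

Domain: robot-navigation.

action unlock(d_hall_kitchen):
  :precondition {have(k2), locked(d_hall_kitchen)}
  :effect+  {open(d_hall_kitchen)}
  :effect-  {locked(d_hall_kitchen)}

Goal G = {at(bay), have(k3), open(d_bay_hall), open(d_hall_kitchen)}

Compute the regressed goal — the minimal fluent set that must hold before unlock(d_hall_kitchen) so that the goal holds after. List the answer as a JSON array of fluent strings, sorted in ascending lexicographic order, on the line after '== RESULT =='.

Compute (G \ add) ∪ pre:
  G ∩ del = {}  (empty — regression defined)
  G \ add = {at(bay), have(k3), open(d_bay_hall), open(d_hall_kitchen)} \ {open(d_hall_kitchen)} = {at(bay), have(k3), open(d_bay_hall)}
  ∪ pre   = {at(bay), have(k3), open(d_bay_hall)} ∪ {have(k2), locked(d_hall_kitchen)}
          = {at(bay), have(k2), have(k3), locked(d_hall_kitchen), open(d_bay_hall)}

== RESULT ==
["at(bay)", "have(k2)", "have(k3)", "locked(d_hall_kitchen)", "open(d_bay_hall)"]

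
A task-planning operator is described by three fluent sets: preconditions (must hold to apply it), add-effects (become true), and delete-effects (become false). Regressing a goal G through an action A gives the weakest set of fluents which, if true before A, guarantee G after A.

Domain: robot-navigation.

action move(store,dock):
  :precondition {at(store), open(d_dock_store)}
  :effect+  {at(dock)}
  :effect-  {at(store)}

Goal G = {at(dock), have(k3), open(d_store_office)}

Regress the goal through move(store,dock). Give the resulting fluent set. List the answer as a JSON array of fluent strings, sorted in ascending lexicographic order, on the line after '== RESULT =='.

Regress:
  G ∩ del = {}  (empty — regression defined)
  G \ add = {at(dock), have(k3), open(d_store_office)} \ {at(dock)} = {have(k3), open(d_store_office)}
  ∪ pre   = {have(k3), open(d_store_office)} ∪ {at(store), open(d_dock_store)}
          = {at(store), have(k3), open(d_dock_store), open(d_store_office)}

== RESULT ==
["at(store)", "have(k3)", "open(d_dock_store)", "open(d_store_office)"]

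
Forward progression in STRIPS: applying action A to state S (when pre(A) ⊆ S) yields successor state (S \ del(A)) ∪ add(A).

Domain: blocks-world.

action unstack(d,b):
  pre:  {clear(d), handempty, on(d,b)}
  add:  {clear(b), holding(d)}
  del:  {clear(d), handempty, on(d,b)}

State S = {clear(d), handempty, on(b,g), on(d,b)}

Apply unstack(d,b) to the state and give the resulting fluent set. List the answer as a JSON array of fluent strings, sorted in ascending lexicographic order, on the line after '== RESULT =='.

Compute (S \ del) ∪ add:
  pre ⊆ S: {clear(d), handempty, on(d,b)} ⊆ S  — applicable
  S \ del = {on(b,g)}
  ∪ add   = {clear(b), holding(d), on(b,g)}

== RESULT ==
["clear(b)", "holding(d)", "on(b,g)"]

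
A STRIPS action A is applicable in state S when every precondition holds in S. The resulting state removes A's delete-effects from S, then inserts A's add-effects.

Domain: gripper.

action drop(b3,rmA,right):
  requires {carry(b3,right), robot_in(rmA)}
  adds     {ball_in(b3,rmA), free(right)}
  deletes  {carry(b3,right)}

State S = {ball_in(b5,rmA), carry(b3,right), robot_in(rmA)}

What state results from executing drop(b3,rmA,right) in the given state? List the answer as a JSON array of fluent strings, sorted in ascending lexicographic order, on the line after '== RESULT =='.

Progress:
  pre ⊆ S: {carry(b3,right), robot_in(rmA)} ⊆ S  — applicable
  S \ del = {ball_in(b5,rmA), robot_in(rmA)}
  ∪ add   = {ball_in(b3,rmA), ball_in(b5,rmA), free(right), robot_in(rmA)}

== RESULT ==
["ball_in(b3,rmA)", "ball_in(b5,rmA)", "free(right)", "robot_in(rmA)"]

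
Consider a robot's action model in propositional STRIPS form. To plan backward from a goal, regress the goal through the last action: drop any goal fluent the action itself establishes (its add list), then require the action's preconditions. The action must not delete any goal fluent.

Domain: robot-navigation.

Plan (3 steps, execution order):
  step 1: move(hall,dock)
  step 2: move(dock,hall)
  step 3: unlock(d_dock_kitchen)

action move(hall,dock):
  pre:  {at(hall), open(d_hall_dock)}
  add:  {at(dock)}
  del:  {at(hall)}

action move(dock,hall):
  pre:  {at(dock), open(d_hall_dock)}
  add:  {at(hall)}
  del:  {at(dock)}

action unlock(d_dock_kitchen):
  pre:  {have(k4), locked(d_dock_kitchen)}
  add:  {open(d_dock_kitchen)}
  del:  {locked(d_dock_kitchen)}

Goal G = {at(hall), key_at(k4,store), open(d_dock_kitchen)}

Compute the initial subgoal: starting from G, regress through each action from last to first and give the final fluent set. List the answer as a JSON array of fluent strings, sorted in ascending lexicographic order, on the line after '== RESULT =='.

Regress step by step:
  through step 3 (unlock(d_dock_kitchen)): drop {open(d_dock_kitchen)}, keep {at(hall), key_at(k4,store)}, require {have(k4), locked(d_dock_kitchen)}
    → {at(hall), have(k4), key_at(k4,store), locked(d_dock_kitchen)}
  through step 2 (move(dock,hall)): drop {at(hall)}, keep {have(k4), key_at(k4,store), locked(d_dock_kitchen)}, require {at(dock), open(d_hall_dock)}
    → {at(dock), have(k4), key_at(k4,store), locked(d_dock_kitchen), open(d_hall_dock)}
  through step 1 (move(hall,dock)): drop {at(dock)}, keep {have(k4), key_at(k4,store), locked(d_dock_kitchen), open(d_hall_dock)}, require {at(hall), open(d_hall_dock)}
    → {at(hall), have(k4), key_at(k4,store), locked(d_dock_kitchen), open(d_hall_dock)}

== RESULT ==
["at(hall)", "have(k4)", "key_at(k4,store)", "locked(d_dock_kitchen)", "open(d_hall_dock)"]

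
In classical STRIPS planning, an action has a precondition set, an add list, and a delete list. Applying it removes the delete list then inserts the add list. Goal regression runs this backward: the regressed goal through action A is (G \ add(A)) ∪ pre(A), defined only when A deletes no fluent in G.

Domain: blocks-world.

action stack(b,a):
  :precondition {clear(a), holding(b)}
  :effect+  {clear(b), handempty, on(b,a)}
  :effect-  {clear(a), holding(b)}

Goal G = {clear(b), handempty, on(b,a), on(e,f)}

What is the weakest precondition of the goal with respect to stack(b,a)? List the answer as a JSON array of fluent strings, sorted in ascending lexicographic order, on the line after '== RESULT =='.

Compute (G \ add) ∪ pre:
  G ∩ del = {}  (empty — regression defined)
  G \ add = {clear(b), handempty, on(b,a), on(e,f)} \ {clear(b), handempty, on(b,a)} = {on(e,f)}
  ∪ pre   = {on(e,f)} ∪ {clear(a), holding(b)}
          = {clear(a), holding(b), on(e,f)}

== RESULT ==
["clear(a)", "holding(b)", "on(e,f)"]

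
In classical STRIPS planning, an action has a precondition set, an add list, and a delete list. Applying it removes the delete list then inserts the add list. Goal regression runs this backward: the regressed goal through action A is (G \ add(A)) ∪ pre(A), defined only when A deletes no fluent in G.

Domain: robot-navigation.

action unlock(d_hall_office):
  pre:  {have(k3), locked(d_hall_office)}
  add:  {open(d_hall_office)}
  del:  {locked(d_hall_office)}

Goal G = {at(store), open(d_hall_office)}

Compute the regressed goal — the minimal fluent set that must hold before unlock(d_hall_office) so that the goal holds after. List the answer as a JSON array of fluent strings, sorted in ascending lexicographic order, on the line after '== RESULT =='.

Compute (G \ add) ∪ pre:
  G ∩ del = {}  (empty — regression defined)
  G \ add = {at(store), open(d_hall_office)} \ {open(d_hall_office)} = {at(store)}
  ∪ pre   = {at(store)} ∪ {have(k3), locked(d_hall_office)}
          = {at(store), have(k3), locked(d_hall_office)}

== RESULT ==
["at(store)", "have(k3)", "locked(d_hall_office)"]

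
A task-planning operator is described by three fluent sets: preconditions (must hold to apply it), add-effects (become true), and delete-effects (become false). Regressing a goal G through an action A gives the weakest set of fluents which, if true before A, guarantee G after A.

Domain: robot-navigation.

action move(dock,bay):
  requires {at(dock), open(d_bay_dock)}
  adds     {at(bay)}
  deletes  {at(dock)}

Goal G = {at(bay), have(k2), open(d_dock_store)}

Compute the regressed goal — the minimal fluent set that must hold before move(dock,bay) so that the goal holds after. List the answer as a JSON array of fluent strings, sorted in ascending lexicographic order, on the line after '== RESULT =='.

Compute (G \ add) ∪ pre:
  G ∩ del = {}  (empty — regression defined)
  G \ add = {at(bay), have(k2), open(d_dock_store)} \ {at(bay)} = {have(k2), open(d_dock_store)}
  ∪ pre   = {have(k2), open(d_dock_store)} ∪ {at(dock), open(d_bay_dock)}
          = {at(dock), have(k2), open(d_bay_dock), open(d_dock_store)}

== RESULT ==
["at(dock)", "have(k2)", "open(d_bay_dock)", "open(d_dock_store)"]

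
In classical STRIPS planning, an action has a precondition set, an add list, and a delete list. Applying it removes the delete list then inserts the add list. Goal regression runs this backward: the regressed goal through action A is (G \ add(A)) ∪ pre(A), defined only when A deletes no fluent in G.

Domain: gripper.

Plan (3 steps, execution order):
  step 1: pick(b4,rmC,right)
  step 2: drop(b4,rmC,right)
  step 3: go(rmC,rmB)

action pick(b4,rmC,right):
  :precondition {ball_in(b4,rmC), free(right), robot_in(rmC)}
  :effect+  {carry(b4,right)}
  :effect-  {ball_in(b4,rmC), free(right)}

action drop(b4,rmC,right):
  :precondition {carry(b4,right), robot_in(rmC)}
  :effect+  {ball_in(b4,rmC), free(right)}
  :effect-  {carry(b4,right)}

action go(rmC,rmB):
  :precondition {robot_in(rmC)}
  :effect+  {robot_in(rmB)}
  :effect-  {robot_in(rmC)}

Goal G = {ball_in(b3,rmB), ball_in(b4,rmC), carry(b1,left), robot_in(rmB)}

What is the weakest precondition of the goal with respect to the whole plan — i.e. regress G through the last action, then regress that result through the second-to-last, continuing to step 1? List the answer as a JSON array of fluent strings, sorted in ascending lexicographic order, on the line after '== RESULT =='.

Work backward from the goal:
  through step 3 (go(rmC,rmB)): drop {robot_in(rmB)}, keep {ball_in(b3,rmB), ball_in(b4,rmC), carry(b1,left)}, require {robot_in(rmC)}
    → {ball_in(b3,rmB), ball_in(b4,rmC), carry(b1,left), robot_in(rmC)}
  through step 2 (drop(b4,rmC,right)): drop {ball_in(b4,rmC)}, keep {ball_in(b3,rmB), carry(b1,left), robot_in(rmC)}, require {carry(b4,right), robot_in(rmC)}
    → {ball_in(b3,rmB), carry(b1,left), carry(b4,right), robot_in(rmC)}
  through step 1 (pick(b4,rmC,right)): drop {carry(b4,right)}, keep {ball_in(b3,rmB), carry(b1,left), robot_in(rmC)}, require {ball_in(b4,rmC), free(right), robot_in(rmC)}
    → {ball_in(b3,rmB), ball_in(b4,rmC), carry(b1,left), free(right), robot_in(rmC)}

== RESULT ==
["ball_in(b3,rmB)", "ball_in(b4,rmC)", "carry(b1,left)", "free(right)", "robot_in(rmC)"]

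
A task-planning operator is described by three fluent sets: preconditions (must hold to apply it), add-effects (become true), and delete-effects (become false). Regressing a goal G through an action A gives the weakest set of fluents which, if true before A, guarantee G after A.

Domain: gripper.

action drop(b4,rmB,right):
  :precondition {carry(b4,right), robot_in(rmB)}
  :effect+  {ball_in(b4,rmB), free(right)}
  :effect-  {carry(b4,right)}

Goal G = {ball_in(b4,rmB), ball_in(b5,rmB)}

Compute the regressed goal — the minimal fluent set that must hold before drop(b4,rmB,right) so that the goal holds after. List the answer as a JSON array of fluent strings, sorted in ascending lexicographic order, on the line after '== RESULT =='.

Compute (G \ add) ∪ pre:
  G ∩ del = {}  (empty — regression defined)
  G \ add = {ball_in(b4,rmB), ball_in(b5,rmB)} \ {ball_in(b4,rmB), free(right)} = {ball_in(b5,rmB)}
  ∪ pre   = {ball_in(b5,rmB)} ∪ {carry(b4,right), robot_in(rmB)}
          = {ball_in(b5,rmB), carry(b4,right), robot_in(rmB)}

== RESULT ==
["ball_in(b5,rmB)", "carry(b4,right)", "robot_in(rmB)"]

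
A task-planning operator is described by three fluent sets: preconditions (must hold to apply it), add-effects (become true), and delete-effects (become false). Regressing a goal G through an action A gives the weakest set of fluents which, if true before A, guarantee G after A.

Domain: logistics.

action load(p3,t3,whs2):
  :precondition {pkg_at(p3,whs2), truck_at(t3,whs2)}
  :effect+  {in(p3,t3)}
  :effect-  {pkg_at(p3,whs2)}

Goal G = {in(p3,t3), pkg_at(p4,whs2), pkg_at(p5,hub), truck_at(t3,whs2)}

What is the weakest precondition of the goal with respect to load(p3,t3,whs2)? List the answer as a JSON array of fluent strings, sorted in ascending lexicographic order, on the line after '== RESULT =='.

Compute (G \ add) ∪ pre:
  G ∩ del = {}  (empty — regression defined)
  G \ add = {in(p3,t3), pkg_at(p4,whs2), pkg_at(p5,hub), truck_at(t3,whs2)} \ {in(p3,t3)} = {pkg_at(p4,whs2), pkg_at(p5,hub), truck_at(t3,whs2)}
  ∪ pre   = {pkg_at(p4,whs2), pkg_at(p5,hub), truck_at(t3,whs2)} ∪ {pkg_at(p3,whs2), truck_at(t3,whs2)}
          = {pkg_at(p3,whs2), pkg_at(p4,whs2), pkg_at(p5,hub), truck_at(t3,whs2)}

== RESULT ==
["pkg_at(p3,whs2)", "pkg_at(p4,whs2)", "pkg_at(p5,hub)", "truck_at(t3,whs2)"]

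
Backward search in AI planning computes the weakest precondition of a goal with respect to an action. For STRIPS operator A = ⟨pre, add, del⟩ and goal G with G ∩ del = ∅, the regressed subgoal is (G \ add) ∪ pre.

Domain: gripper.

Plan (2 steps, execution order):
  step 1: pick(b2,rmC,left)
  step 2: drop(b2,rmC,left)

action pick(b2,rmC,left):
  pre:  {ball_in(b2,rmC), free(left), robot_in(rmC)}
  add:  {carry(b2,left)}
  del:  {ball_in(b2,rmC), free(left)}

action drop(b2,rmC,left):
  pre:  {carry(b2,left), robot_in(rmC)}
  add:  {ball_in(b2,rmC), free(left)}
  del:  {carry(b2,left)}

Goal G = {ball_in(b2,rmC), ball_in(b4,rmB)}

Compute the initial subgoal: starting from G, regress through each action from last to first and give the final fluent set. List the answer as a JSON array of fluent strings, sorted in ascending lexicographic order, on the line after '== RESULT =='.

Work backward from the goal:
  through step 2 (drop(b2,rmC,left)): drop {ball_in(b2,rmC)}, keep {ball_in(b4,rmB)}, require {carry(b2,left), robot_in(rmC)}
    → {ball_in(b4,rmB), carry(b2,left), robot_in(rmC)}
  through step 1 (pick(b2,rmC,left)): drop {carry(b2,left)}, keep {ball_in(b4,rmB), robot_in(rmC)}, require {ball_in(b2,rmC), free(left), robot_in(rmC)}
    → {ball_in(b2,rmC), ball_in(b4,rmB), free(left), robot_in(rmC)}

== RESULT ==
["ball_in(b2,rmC)", "ball_in(b4,rmB)", "free(left)", "robot_in(rmC)"]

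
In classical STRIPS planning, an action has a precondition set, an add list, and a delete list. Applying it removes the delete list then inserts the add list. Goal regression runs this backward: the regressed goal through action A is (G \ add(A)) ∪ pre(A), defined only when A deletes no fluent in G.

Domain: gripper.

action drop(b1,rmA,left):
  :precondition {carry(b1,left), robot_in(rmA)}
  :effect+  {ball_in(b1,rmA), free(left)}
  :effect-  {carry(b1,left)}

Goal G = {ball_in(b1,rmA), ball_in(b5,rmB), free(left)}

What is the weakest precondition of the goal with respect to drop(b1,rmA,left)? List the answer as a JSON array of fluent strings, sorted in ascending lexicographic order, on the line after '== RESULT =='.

Regress:
  G ∩ del = {}  (empty — regression defined)
  G \ add = {ball_in(b1,rmA), ball_in(b5,rmB), free(left)} \ {ball_in(b1,rmA), free(left)} = {ball_in(b5,rmB)}
  ∪ pre   = {ball_in(b5,rmB)} ∪ {carry(b1,left), robot_in(rmA)}
          = {ball_in(b5,rmB), carry(b1,left), robot_in(rmA)}

== RESULT ==
["ball_in(b5,rmB)", "carry(b1,left)", "robot_in(rmA)"]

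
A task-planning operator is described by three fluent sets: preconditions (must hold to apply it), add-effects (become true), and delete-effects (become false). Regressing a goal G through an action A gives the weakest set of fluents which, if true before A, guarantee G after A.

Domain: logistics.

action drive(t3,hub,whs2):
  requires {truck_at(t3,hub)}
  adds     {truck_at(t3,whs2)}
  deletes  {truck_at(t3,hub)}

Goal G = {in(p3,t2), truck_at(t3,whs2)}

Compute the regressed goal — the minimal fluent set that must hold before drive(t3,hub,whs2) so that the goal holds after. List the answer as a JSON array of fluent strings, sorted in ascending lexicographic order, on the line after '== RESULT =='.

Compute (G \ add) ∪ pre:
  G ∩ del = {}  (empty — regression defined)
  G \ add = {in(p3,t2), truck_at(t3,whs2)} \ {truck_at(t3,whs2)} = {in(p3,t2)}
  ∪ pre   = {in(p3,t2)} ∪ {truck_at(t3,hub)}
          = {in(p3,t2), truck_at(t3,hub)}

== RESULT ==
["in(p3,t2)", "truck_at(t3,hub)"]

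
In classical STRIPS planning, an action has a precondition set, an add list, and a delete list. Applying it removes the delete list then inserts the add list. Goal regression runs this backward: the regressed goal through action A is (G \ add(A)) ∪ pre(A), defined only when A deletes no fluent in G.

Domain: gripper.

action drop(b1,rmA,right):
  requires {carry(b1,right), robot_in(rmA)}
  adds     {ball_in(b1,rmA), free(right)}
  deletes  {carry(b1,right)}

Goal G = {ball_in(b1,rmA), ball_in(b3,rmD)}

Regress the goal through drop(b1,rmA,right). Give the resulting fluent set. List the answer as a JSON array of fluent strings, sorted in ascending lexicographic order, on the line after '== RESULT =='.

Regress:
  G ∩ del = {}  (empty — regression defined)
  G \ add = {ball_in(b1,rmA), ball_in(b3,rmD)} \ {ball_in(b1,rmA), free(right)} = {ball_in(b3,rmD)}
  ∪ pre   = {ball_in(b3,rmD)} ∪ {carry(b1,right), robot_in(rmA)}
          = {ball_in(b3,rmD), carry(b1,right), robot_in(rmA)}

== RESULT ==
["ball_in(b3,rmD)", "carry(b1,right)", "robot_in(rmA)"]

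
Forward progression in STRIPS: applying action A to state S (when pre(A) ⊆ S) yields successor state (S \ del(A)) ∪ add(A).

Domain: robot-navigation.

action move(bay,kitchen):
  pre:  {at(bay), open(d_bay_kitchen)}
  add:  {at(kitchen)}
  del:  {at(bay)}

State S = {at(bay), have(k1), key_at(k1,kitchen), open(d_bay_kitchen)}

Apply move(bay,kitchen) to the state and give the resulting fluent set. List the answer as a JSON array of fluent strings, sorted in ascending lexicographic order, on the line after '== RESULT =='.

Progress:
  pre ⊆ S: {at(bay), open(d_bay_kitchen)} ⊆ S  — applicable
  S \ del = {have(k1), key_at(k1,kitchen), open(d_bay_kitchen)}
  ∪ add   = {at(kitchen), have(k1), key_at(k1,kitchen), open(d_bay_kitchen)}

== RESULT ==
["at(kitchen)", "have(k1)", "key_at(k1,kitchen)", "open(d_bay_kitchen)"]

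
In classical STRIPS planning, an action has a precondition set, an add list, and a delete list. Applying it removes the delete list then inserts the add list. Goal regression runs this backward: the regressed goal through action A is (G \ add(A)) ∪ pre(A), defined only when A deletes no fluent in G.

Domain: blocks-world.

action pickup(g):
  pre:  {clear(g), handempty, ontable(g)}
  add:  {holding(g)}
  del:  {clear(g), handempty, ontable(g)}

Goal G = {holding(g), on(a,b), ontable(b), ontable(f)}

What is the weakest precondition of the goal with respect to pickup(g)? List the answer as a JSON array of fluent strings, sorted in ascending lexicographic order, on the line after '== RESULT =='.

Regress:
  G ∩ del = {}  (empty — regression defined)
  G \ add = {holding(g), on(a,b), ontable(b), ontable(f)} \ {holding(g)} = {on(a,b), ontable(b), ontable(f)}
  ∪ pre   = {on(a,b), ontable(b), ontable(f)} ∪ {clear(g), handempty, ontable(g)}
          = {clear(g), handempty, on(a,b), ontable(b), ontable(f), ontable(g)}

== RESULT ==
["clear(g)", "handempty", "on(a,b)", "ontable(b)", "ontable(f)", "ontable(g)"]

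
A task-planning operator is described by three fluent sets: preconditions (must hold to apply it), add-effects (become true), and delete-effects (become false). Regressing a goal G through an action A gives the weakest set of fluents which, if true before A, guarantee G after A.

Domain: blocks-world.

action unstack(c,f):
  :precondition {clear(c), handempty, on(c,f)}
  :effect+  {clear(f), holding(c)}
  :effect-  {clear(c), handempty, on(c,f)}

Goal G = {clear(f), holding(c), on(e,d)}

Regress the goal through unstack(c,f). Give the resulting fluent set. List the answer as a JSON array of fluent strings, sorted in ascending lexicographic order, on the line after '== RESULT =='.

Compute (G \ add) ∪ pre:
  G ∩ del = {}  (empty — regression defined)
  G \ add = {clear(f), holding(c), on(e,d)} \ {clear(f), holding(c)} = {on(e,d)}
  ∪ pre   = {on(e,d)} ∪ {clear(c), handempty, on(c,f)}
          = {clear(c), handempty, on(c,f), on(e,d)}

== RESULT ==
["clear(c)", "handempty", "on(c,f)", "on(e,d)"]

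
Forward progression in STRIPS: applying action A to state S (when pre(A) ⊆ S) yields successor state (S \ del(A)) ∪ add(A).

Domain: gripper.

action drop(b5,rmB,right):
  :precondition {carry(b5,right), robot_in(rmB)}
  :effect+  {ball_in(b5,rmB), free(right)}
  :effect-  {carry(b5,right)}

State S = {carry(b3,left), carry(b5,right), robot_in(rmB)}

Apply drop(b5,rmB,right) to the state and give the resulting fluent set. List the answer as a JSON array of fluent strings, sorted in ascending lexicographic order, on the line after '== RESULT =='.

Progress:
  pre ⊆ S: {carry(b5,right), robot_in(rmB)} ⊆ S  — applicable
  S \ del = {carry(b3,left), robot_in(rmB)}
  ∪ add   = {ball_in(b5,rmB), carry(b3,left), free(right), robot_in(rmB)}

== RESULT ==
["ball_in(b5,rmB)", "carry(b3,left)", "free(right)", "robot_in(rmB)"]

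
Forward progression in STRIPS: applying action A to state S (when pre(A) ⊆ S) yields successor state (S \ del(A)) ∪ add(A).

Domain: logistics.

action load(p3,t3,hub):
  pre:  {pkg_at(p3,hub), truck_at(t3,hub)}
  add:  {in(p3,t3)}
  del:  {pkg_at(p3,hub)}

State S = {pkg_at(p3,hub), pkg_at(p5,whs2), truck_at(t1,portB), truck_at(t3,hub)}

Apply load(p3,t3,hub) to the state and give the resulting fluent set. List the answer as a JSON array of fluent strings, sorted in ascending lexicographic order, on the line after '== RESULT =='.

Progress:
  pre ⊆ S: {pkg_at(p3,hub), truck_at(t3,hub)} ⊆ S  — applicable
  S \ del = {pkg_at(p5,whs2), truck_at(t1,portB), truck_at(t3,hub)}
  ∪ add   = {in(p3,t3), pkg_at(p5,whs2), truck_at(t1,portB), truck_at(t3,hub)}

== RESULT ==
["in(p3,t3)", "pkg_at(p5,whs2)", "truck_at(t1,portB)", "truck_at(t3,hub)"]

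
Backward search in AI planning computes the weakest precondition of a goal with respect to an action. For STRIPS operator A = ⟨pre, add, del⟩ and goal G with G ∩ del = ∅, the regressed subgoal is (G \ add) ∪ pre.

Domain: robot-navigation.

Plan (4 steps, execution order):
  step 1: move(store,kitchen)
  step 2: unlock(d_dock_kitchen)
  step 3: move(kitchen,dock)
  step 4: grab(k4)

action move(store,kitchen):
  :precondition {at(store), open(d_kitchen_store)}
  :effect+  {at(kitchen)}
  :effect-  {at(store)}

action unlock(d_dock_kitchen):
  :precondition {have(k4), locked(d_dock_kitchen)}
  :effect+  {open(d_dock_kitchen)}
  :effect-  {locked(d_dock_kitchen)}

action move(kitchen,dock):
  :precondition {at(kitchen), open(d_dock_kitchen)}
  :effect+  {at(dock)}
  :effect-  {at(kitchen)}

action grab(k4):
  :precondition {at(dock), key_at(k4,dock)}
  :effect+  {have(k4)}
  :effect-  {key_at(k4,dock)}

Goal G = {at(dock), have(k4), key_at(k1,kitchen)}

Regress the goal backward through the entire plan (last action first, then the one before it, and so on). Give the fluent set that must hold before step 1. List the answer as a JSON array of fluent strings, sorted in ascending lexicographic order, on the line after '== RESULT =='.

Regress step by step:
  through step 4 (grab(k4)): drop {have(k4)}, keep {at(dock), key_at(k1,kitchen)}, require {at(dock), key_at(k4,dock)}
    → {at(dock), key_at(k1,kitchen), key_at(k4,dock)}
  through step 3 (move(kitchen,dock)): drop {at(dock)}, keep {key_at(k1,kitchen), key_at(k4,dock)}, require {at(kitchen), open(d_dock_kitchen)}
    → {at(kitchen), key_at(k1,kitchen), key_at(k4,dock), open(d_dock_kitchen)}
  through step 2 (unlock(d_dock_kitchen)): drop {open(d_dock_kitchen)}, keep {at(kitchen), key_at(k1,kitchen), key_at(k4,dock)}, require {have(k4), locked(d_dock_kitchen)}
    → {at(kitchen), have(k4), key_at(k1,kitchen), key_at(k4,dock), locked(d_dock_kitchen)}
  through step 1 (move(store,kitchen)): drop {at(kitchen)}, keep {have(k4), key_at(k1,kitchen), key_at(k4,dock), locked(d_dock_kitchen)}, require {at(store), open(d_kitchen_store)}
    → {at(store), have(k4), key_at(k1,kitchen), key_at(k4,dock), locked(d_dock_kitchen), open(d_kitchen_store)}

== RESULT ==
["at(store)", "have(k4)", "key_at(k1,kitchen)", "key_at(k4,dock)", "locked(d_dock_kitchen)", "open(d_kitchen_store)"]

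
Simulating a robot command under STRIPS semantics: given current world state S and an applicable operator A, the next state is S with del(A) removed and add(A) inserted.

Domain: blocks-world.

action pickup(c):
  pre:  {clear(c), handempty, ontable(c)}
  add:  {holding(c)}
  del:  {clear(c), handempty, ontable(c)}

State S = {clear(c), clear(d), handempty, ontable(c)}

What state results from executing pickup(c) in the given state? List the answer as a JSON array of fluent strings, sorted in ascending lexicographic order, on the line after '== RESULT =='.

Progress:
  pre ⊆ S: {clear(c), handempty, ontable(c)} ⊆ S  — applicable
  S \ del = {clear(d)}
  ∪ add   = {clear(d), holding(c)}

== RESULT ==
["clear(d)", "holding(c)"]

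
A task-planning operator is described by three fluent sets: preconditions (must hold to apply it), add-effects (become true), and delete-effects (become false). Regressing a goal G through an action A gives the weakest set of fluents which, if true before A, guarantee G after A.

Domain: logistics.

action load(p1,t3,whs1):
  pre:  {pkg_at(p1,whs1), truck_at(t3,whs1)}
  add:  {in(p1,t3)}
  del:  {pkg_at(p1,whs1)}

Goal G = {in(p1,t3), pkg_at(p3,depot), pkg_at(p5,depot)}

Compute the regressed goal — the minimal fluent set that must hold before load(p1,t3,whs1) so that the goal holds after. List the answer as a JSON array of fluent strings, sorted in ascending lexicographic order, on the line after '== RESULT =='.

Regress:
  G ∩ del = {}  (empty — regression defined)
  G \ add = {in(p1,t3), pkg_at(p3,depot), pkg_at(p5,depot)} \ {in(p1,t3)} = {pkg_at(p3,depot), pkg_at(p5,depot)}
  ∪ pre   = {pkg_at(p3,depot), pkg_at(p5,depot)} ∪ {pkg_at(p1,whs1), truck_at(t3,whs1)}
          = {pkg_at(p1,whs1), pkg_at(p3,depot), pkg_at(p5,depot), truck_at(t3,whs1)}

== RESULT ==
["pkg_at(p1,whs1)", "pkg_at(p3,depot)", "pkg_at(p5,depot)", "truck_at(t3,whs1)"]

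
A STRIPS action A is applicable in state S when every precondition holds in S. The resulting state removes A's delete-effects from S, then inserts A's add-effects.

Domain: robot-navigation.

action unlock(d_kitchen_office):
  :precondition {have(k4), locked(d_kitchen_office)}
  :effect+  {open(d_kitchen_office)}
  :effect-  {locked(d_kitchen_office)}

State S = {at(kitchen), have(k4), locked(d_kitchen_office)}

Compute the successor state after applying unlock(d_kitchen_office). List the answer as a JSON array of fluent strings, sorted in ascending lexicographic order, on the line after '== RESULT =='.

Progress:
  pre ⊆ S: {have(k4), locked(d_kitchen_office)} ⊆ S  — applicable
  S \ del = {at(kitchen), have(k4)}
  ∪ add   = {at(kitchen), have(k4), open(d_kitchen_office)}

== RESULT ==
["at(kitchen)", "have(k4)", "open(d_kitchen_office)"]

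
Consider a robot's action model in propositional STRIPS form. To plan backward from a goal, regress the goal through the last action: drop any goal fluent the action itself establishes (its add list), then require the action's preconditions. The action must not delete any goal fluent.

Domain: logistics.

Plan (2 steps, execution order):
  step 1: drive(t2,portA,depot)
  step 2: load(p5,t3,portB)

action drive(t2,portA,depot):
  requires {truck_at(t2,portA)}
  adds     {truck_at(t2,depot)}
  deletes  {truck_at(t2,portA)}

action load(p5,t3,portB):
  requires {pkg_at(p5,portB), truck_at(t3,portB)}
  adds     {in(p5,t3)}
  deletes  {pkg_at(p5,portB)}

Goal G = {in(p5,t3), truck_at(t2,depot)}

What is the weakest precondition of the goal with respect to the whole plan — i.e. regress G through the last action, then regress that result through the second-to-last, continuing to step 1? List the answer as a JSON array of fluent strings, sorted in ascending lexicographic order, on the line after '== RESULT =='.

Regress step by step:
  through step 2 (load(p5,t3,portB)): drop {in(p5,t3)}, keep {truck_at(t2,depot)}, require {pkg_at(p5,portB), truck_at(t3,portB)}
    → {pkg_at(p5,portB), truck_at(t2,depot), truck_at(t3,portB)}
  through step 1 (drive(t2,portA,depot)): drop {truck_at(t2,depot)}, keep {pkg_at(p5,portB), truck_at(t3,portB)}, require {truck_at(t2,portA)}
    → {pkg_at(p5,portB), truck_at(t2,portA), truck_at(t3,portB)}

== RESULT ==
["pkg_at(p5,portB)", "truck_at(t2,portA)", "truck_at(t3,portB)"]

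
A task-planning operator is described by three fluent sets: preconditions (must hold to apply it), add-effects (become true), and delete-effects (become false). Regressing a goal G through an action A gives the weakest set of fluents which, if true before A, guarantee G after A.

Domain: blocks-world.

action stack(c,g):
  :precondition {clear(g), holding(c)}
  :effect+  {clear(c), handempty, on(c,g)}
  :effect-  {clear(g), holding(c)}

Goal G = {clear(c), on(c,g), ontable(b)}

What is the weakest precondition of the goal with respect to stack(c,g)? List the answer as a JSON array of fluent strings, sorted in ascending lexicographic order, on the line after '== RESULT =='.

Regress:
  G ∩ del = {}  (empty — regression defined)
  G \ add = {clear(c), on(c,g), ontable(b)} \ {clear(c), handempty, on(c,g)} = {ontable(b)}
  ∪ pre   = {ontable(b)} ∪ {clear(g), holding(c)}
          = {clear(g), holding(c), ontable(b)}

== RESULT ==
["clear(g)", "holding(c)", "ontable(b)"]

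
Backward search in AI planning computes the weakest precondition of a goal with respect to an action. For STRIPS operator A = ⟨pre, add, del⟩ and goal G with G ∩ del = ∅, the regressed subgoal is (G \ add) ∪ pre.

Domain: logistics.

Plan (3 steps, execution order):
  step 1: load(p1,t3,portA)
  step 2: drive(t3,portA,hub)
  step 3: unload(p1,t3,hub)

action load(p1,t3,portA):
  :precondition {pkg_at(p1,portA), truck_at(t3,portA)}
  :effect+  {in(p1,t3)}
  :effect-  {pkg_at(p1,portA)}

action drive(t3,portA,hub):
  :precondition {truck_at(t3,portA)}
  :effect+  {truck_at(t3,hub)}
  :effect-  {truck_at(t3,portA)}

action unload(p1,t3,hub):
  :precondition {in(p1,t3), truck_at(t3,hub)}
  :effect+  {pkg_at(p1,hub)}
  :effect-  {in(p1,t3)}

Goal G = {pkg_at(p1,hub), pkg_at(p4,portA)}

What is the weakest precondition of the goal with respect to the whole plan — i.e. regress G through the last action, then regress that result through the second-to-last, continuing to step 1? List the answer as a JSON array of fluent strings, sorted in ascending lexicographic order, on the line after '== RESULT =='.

Regress step by step:
  through step 3 (unload(p1,t3,hub)): drop {pkg_at(p1,hub)}, keep {pkg_at(p4,portA)}, require {in(p1,t3), truck_at(t3,hub)}
    → {in(p1,t3), pkg_at(p4,portA), truck_at(t3,hub)}
  through step 2 (drive(t3,portA,hub)): drop {truck_at(t3,hub)}, keep {in(p1,t3), pkg_at(p4,portA)}, require {truck_at(t3,portA)}
    → {in(p1,t3), pkg_at(p4,portA), truck_at(t3,portA)}
  through step 1 (load(p1,t3,portA)): drop {in(p1,t3)}, keep {pkg_at(p4,portA), truck_at(t3,portA)}, require {pkg_at(p1,portA), truck_at(t3,portA)}
    → {pkg_at(p1,portA), pkg_at(p4,portA), truck_at(t3,portA)}

== RESULT ==
["pkg_at(p1,portA)", "pkg_at(p4,portA)", "truck_at(t3,portA)"]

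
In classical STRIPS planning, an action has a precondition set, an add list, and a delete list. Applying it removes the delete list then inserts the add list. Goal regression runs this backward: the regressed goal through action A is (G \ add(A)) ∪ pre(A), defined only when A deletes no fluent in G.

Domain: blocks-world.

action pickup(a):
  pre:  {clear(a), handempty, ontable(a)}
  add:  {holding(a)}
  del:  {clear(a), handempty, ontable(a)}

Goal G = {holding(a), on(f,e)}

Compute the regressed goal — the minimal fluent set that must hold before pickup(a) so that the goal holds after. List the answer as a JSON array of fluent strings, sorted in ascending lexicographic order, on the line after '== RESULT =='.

Compute (G \ add) ∪ pre:
  G ∩ del = {}  (empty — regression defined)
  G \ add = {holding(a), on(f,e)} \ {holding(a)} = {on(f,e)}
  ∪ pre   = {on(f,e)} ∪ {clear(a), handempty, ontable(a)}
          = {clear(a), handempty, on(f,e), ontable(a)}

== RESULT ==
["clear(a)", "handempty", "on(f,e)", "ontable(a)"]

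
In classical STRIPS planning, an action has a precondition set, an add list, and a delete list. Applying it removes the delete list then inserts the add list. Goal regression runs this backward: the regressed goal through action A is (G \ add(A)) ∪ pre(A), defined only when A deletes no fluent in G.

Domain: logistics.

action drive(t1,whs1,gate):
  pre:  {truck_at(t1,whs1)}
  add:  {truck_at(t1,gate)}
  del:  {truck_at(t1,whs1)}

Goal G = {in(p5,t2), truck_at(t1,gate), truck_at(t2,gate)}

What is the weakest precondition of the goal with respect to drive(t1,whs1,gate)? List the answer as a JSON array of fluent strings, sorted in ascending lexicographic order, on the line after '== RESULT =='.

Regress:
  G ∩ del = {}  (empty — regression defined)
  G \ add = {in(p5,t2), truck_at(t1,gate), truck_at(t2,gate)} \ {truck_at(t1,gate)} = {in(p5,t2), truck_at(t2,gate)}
  ∪ pre   = {in(p5,t2), truck_at(t2,gate)} ∪ {truck_at(t1,whs1)}
          = {in(p5,t2), truck_at(t1,whs1), truck_at(t2,gate)}

== RESULT ==
["in(p5,t2)", "truck_at(t1,whs1)", "truck_at(t2,gate)"]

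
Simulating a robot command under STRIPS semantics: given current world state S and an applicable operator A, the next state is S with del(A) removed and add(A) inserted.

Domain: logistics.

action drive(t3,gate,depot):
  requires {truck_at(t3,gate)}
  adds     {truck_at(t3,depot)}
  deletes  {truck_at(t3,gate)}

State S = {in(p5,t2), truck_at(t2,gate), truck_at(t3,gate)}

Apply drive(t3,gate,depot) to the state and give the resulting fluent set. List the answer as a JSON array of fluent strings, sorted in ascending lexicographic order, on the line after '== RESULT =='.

Progress:
  pre ⊆ S: {truck_at(t3,gate)} ⊆ S  — applicable
  S \ del = {in(p5,t2), truck_at(t2,gate)}
  ∪ add   = {in(p5,t2), truck_at(t2,gate), truck_at(t3,depot)}

== RESULT ==
["in(p5,t2)", "truck_at(t2,gate)", "truck_at(t3,depot)"]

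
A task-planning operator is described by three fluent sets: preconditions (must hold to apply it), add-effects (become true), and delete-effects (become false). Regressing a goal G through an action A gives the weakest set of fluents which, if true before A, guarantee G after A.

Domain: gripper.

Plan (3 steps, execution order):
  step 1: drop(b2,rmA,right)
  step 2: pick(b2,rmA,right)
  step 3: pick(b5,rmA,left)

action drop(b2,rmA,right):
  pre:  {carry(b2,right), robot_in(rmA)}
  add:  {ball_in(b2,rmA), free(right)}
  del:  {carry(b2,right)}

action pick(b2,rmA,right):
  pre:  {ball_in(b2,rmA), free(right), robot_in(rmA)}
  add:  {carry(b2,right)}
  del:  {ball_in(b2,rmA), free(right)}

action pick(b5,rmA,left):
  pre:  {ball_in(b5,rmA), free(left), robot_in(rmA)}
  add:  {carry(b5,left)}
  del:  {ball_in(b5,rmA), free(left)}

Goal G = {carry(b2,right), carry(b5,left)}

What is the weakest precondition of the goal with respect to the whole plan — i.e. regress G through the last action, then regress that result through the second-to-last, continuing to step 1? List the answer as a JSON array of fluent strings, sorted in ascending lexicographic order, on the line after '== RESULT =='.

Regress step by step:
  through step 3 (pick(b5,rmA,left)): drop {carry(b5,left)}, keep {carry(b2,right)}, require {ball_in(b5,rmA), free(left), robot_in(rmA)}
    → {ball_in(b5,rmA), carry(b2,right), free(left), robot_in(rmA)}
  through step 2 (pick(b2,rmA,right)): drop {carry(b2,right)}, keep {ball_in(b5,rmA), free(left), robot_in(rmA)}, require {ball_in(b2,rmA), free(right), robot_in(rmA)}
    → {ball_in(b2,rmA), ball_in(b5,rmA), free(left), free(right), robot_in(rmA)}
  through step 1 (drop(b2,rmA,right)): drop {ball_in(b2,rmA), free(right)}, keep {ball_in(b5,rmA), free(left), robot_in(rmA)}, require {carry(b2,right), robot_in(rmA)}
    → {ball_in(b5,rmA), carry(b2,right), free(left), robot_in(rmA)}

== RESULT ==
["ball_in(b5,rmA)", "carry(b2,right)", "free(left)", "robot_in(rmA)"]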